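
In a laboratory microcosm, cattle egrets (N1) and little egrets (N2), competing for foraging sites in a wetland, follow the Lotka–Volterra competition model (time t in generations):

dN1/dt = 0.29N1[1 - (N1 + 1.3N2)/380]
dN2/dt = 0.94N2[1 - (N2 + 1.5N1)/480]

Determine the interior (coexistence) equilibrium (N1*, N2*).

Setting both brackets to zero gives the nullclines N1 + 1.3N2 = 380 and 1.5N1 + N2 = 480.
Substituting N2 = 480 - 1.5N1 into the first: N1(1 - 1.3·1.5) = 380 - 1.3·480.
So N1* = -244/-0.95 = 257, and then N2* = 480 - 1.5·257 = 94.7.

N1* ≈ 257, N2* ≈ 94.7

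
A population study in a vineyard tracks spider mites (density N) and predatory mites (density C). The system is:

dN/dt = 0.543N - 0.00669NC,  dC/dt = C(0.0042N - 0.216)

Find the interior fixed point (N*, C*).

Set dC/dt = 0 with C > 0: 0.0042N - 0.216 = 0, so N* = 0.216/0.0042 = 51.4.
Set dN/dt = 0 with N > 0: 0.543 - 0.00669C = 0, so C* = 0.543/0.00669 = 81.2.

N* ≈ 51.4, C* ≈ 81.2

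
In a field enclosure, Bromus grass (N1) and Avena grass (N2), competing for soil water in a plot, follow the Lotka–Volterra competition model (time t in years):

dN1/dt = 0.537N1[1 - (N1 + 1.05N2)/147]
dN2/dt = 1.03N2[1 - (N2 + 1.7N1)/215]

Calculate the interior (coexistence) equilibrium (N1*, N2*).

N1* ≈ 100, N2* ≈ 44.5

Setting both brackets to zero gives the nullclines N1 + 1.05N2 = 147 and 1.7N1 + N2 = 215.
Substituting N2 = 215 - 1.7N1 into the first: N1(1 - 1.05·1.7) = 147 - 1.05·215.
So N1* = -78.8/-0.785 = 100, and then N2* = 215 - 1.7·100 = 44.5.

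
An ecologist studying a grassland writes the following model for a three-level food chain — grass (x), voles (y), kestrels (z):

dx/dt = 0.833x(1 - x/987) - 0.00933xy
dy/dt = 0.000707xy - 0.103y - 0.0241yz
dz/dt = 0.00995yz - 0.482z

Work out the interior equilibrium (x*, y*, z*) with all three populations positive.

x* ≈ 451, y* ≈ 48.4, z* ≈ 8.97

From dz/dt = 0: 0.00995y* = 0.482, so y* = 48.4.
From dx/dt = 0: 0.833(1 - x*/987) = 0.00933·48.4, giving x* = 987·(1 - 0.543) = 451.
From dy/dt = 0: 0.000707·451 - 0.103 = 0.0241z*, so z* = 0.216/0.0241 = 8.97.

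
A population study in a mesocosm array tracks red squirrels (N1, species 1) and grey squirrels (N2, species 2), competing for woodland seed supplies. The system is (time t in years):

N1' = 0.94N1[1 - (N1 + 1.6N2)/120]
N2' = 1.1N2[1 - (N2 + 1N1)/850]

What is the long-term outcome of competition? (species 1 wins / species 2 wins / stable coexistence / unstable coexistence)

Compare the nullcline intercepts: K1/α12 = 120/1.6 = 75 < K2 = 850; K2/α21 = 850/1 = 850 > K1 = 120.
Since the inequalities point opposite ways, species 2 can invade but species 1 cannot.

species 2 excludes species 1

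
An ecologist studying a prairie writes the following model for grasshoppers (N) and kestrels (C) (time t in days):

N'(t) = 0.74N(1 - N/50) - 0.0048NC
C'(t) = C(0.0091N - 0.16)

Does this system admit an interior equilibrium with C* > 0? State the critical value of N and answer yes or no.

Threshold N = 17.6; K > 17.6, so yes, the predator persists.

The predator equation gives dC/dt > 0 only when N > 0.16/0.0091 = 17.6.
Without the predator, N → K = 50. Since 50 > 17.6, the predator can invade and persist.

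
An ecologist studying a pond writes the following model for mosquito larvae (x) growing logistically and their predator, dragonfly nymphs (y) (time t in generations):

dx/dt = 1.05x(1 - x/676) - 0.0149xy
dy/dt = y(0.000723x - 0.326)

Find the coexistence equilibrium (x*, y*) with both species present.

From dy/dt = 0 with y > 0: 0.000723x* = 0.326, so x* = 451.
Substitute into dx/dt = 0: 1.05(1 - 451/676) = 0.0149y*.
The bracket is 0.333, giving y* = 0.35/0.0149 = 23.5.

x* ≈ 451, y* ≈ 23.5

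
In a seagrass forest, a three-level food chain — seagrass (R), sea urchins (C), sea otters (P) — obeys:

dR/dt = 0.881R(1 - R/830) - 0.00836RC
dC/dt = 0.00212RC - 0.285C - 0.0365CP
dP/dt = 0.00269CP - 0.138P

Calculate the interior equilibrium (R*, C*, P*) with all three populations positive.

R* ≈ 426, C* ≈ 51.3, P* ≈ 16.9

From dP/dt = 0: 0.00269C* = 0.138, so C* = 51.3.
From dR/dt = 0: 0.881(1 - R*/830) = 0.00836·51.3, giving R* = 830·(1 - 0.487) = 426.
From dC/dt = 0: 0.00212·426 - 0.285 = 0.0365P*, so P* = 0.618/0.0365 = 16.9.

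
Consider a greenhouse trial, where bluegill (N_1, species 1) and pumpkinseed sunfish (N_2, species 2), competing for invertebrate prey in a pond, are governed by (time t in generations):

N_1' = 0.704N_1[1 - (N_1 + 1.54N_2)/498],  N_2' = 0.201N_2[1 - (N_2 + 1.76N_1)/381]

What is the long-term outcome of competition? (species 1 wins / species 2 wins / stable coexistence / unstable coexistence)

Compare the nullcline intercepts: K1/α12 = 498/1.54 = 323 < K2 = 381; K2/α21 = 381/1.76 = 216 < K1 = 498.
Since both are reversed, neither can invade when rare; the interior point is a saddle.

unstable coexistence (outcome depends on initial conditions)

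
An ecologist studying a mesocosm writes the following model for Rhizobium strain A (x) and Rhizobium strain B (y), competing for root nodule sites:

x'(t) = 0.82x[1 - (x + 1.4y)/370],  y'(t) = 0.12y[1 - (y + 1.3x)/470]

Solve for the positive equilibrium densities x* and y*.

Setting both brackets to zero gives the nullclines x + 1.4y = 370 and 1.3x + y = 470.
Substituting y = 470 - 1.3x into the first: x(1 - 1.4·1.3) = 370 - 1.4·470.
So x* = -288/-0.82 = 351, and then y* = 470 - 1.3·351 = 13.4.

x* ≈ 351, y* ≈ 13.4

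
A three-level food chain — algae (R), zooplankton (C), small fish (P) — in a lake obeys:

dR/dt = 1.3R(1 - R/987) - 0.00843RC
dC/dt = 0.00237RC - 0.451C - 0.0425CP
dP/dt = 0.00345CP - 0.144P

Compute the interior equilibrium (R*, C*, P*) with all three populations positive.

From dP/dt = 0: 0.00345C* = 0.144, so C* = 41.7.
From dR/dt = 0: 1.3(1 - R*/987) = 0.00843·41.7, giving R* = 987·(1 - 0.271) = 720.
From dC/dt = 0: 0.00237·720 - 0.451 = 0.0425P*, so P* = 1.26/0.0425 = 29.5.

R* ≈ 720, C* ≈ 41.7, P* ≈ 29.5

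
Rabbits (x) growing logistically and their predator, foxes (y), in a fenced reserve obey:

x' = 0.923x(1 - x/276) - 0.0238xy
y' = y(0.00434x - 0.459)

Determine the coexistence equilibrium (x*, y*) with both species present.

From dy/dt = 0 with y > 0: 0.00434x* = 0.459, so x* = 106.
Substitute into dx/dt = 0: 0.923(1 - 106/276) = 0.0238y*.
The bracket is 0.617, giving y* = 0.569/0.0238 = 23.9.

x* ≈ 106, y* ≈ 23.9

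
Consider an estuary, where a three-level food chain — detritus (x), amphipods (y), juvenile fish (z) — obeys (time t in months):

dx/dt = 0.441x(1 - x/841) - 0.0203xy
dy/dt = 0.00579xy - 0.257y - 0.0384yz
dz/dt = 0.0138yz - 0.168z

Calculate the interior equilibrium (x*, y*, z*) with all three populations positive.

x* ≈ 370, y* ≈ 12.2, z* ≈ 49.1

From dz/dt = 0: 0.0138y* = 0.168, so y* = 12.2.
From dx/dt = 0: 0.441(1 - x*/841) = 0.0203·12.2, giving x* = 841·(1 - 0.56) = 370.
From dy/dt = 0: 0.00579·370 - 0.257 = 0.0384z*, so z* = 1.88/0.0384 = 49.1.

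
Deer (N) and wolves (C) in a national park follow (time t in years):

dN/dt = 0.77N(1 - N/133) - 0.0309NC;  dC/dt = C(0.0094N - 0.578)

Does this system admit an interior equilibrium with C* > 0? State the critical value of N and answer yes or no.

Threshold N = 61.5; K > 61.5, so yes, the predator persists.

The predator equation gives dC/dt > 0 only when N > 0.578/0.0094 = 61.5.
Without the predator, N → K = 133. Since 133 > 61.5, the predator can invade and persist.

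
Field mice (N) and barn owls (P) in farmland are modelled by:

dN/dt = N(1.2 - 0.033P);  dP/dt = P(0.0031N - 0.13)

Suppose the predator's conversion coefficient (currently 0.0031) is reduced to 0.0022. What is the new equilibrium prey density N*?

N* ≈ 59.1

At the interior fixed point, setting dP/dt = 0 with P > 0 fixes N* = (predator death rate)/(NP coefficient) — independent of the other coefficients.
With the change, N* = 0.13/0.0022 = 59.1; it rises from 41.9.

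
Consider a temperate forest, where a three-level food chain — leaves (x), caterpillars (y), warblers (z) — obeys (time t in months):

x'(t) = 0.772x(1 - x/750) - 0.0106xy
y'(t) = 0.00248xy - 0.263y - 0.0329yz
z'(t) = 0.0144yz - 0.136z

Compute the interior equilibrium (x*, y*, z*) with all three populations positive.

From dz/dt = 0: 0.0144y* = 0.136, so y* = 9.44.
From dx/dt = 0: 0.772(1 - x*/750) = 0.0106·9.44, giving x* = 750·(1 - 0.13) = 653.
From dy/dt = 0: 0.00248·653 - 0.263 = 0.0329z*, so z* = 1.36/0.0329 = 41.2.

x* ≈ 653, y* ≈ 9.44, z* ≈ 41.2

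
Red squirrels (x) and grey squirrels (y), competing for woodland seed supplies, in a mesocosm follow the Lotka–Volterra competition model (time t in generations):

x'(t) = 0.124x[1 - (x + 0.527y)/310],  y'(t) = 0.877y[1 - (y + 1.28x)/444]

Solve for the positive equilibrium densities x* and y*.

x* ≈ 234, y* ≈ 145

Setting both brackets to zero gives the nullclines x + 0.527y = 310 and 1.28x + y = 444.
Substituting y = 444 - 1.28x into the first: x(1 - 0.527·1.28) = 310 - 0.527·444.
So x* = 76/0.325 = 234, and then y* = 444 - 1.28·234 = 145.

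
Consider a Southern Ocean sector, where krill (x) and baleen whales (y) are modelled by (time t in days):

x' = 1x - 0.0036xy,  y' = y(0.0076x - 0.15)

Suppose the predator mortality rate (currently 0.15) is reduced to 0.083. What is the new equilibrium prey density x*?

At the interior fixed point, setting dy/dt = 0 with y > 0 fixes x* = (predator death rate)/(xy coefficient) — independent of the other coefficients.
With the change, x* = 0.083/0.0076 = 10.9; it falls from 19.7.

x* ≈ 10.9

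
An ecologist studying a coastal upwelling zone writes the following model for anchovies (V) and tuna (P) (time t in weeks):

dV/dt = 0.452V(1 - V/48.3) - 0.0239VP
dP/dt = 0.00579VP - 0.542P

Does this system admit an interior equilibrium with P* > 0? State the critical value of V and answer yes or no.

The predator equation gives dP/dt > 0 only when V > 0.542/0.00579 = 93.6.
Without the predator, V → K = 48.3. Since 48.3 < 93.6, the predator cannot invade.

Threshold V = 93.6; K < 93.6, so no, the predator goes extinct.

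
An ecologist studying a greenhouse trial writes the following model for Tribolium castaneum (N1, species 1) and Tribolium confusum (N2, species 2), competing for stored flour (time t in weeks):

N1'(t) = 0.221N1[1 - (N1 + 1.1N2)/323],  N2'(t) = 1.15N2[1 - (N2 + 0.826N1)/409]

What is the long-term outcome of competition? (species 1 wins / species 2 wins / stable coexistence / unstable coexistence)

Compare the nullcline intercepts: K1/α12 = 323/1.1 = 294 < K2 = 409; K2/α21 = 409/0.826 = 495 > K1 = 323.
Since the inequalities point opposite ways, species 2 can invade but species 1 cannot.

species 2 excludes species 1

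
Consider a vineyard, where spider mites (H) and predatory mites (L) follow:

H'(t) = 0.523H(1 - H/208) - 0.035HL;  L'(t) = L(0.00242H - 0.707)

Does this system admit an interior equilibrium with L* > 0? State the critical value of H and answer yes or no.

The predator equation gives dL/dt > 0 only when H > 0.707/0.00242 = 292.
Without the predator, H → K = 208. Since 208 < 292, the predator cannot invade.

Threshold H = 292; K < 292, so no, the predator goes extinct.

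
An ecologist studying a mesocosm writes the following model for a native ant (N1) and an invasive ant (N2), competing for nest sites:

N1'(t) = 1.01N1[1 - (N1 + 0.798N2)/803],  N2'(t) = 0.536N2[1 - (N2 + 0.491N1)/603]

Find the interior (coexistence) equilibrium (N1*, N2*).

N1* ≈ 529, N2* ≈ 343

Setting both brackets to zero gives the nullclines N1 + 0.798N2 = 803 and 0.491N1 + N2 = 603.
Substituting N2 = 603 - 0.491N1 into the first: N1(1 - 0.798·0.491) = 803 - 0.798·603.
So N1* = 322/0.608 = 529, and then N2* = 603 - 0.491·529 = 343.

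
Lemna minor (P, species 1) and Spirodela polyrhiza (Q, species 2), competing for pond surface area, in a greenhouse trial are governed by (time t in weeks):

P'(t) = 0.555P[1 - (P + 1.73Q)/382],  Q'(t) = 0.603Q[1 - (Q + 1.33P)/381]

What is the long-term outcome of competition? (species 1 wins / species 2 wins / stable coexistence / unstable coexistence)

unstable coexistence (outcome depends on initial conditions)

Compare the nullcline intercepts: K1/α12 = 382/1.73 = 221 < K2 = 381; K2/α21 = 381/1.33 = 286 < K1 = 382.
Since both are reversed, neither can invade when rare; the interior point is a saddle.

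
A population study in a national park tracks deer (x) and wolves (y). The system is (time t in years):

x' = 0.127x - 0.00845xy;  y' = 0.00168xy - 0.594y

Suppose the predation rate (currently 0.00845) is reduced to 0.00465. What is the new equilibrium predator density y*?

At the interior fixed point, setting dx/dt = 0 with x > 0 fixes y* = (prey growth rate)/(xy coefficient) — independent of the other coefficients.
With the change, y* = 0.127/0.00465 = 27.3; it rises from 15.

y* ≈ 27.3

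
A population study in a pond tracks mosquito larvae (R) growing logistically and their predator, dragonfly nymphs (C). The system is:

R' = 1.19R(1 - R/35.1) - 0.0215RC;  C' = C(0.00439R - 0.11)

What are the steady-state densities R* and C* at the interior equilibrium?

From dC/dt = 0 with C > 0: 0.00439R* = 0.11, so R* = 25.1.
Substitute into dR/dt = 0: 1.19(1 - 25.1/35.1) = 0.0215C*.
The bracket is 0.286, giving C* = 0.34/0.0215 = 15.8.

R* ≈ 25.1, C* ≈ 15.8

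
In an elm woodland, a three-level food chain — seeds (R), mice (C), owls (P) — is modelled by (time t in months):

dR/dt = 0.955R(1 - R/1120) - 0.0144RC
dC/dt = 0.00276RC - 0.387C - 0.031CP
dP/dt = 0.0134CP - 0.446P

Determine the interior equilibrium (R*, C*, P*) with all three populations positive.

R* ≈ 558, C* ≈ 33.3, P* ≈ 37.2

From dP/dt = 0: 0.0134C* = 0.446, so C* = 33.3.
From dR/dt = 0: 0.955(1 - R*/1120) = 0.0144·33.3, giving R* = 1120·(1 - 0.502) = 558.
From dC/dt = 0: 0.00276·558 - 0.387 = 0.031P*, so P* = 1.15/0.031 = 37.2.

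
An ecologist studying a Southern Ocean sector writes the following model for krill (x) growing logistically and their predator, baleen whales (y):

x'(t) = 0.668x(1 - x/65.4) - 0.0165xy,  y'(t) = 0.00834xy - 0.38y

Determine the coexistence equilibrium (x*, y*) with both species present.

x* ≈ 45.6, y* ≈ 12.3

From dy/dt = 0 with y > 0: 0.00834x* = 0.38, so x* = 45.6.
Substitute into dx/dt = 0: 0.668(1 - 45.6/65.4) = 0.0165y*.
The bracket is 0.303, giving y* = 0.203/0.0165 = 12.3.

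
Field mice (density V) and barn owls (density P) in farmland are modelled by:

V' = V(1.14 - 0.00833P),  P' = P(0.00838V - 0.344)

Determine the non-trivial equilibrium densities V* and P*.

V* ≈ 41.1, P* ≈ 137

Set dP/dt = 0 with P > 0: 0.00838V - 0.344 = 0, so V* = 0.344/0.00838 = 41.1.
Set dV/dt = 0 with V > 0: 1.14 - 0.00833P = 0, so P* = 1.14/0.00833 = 137.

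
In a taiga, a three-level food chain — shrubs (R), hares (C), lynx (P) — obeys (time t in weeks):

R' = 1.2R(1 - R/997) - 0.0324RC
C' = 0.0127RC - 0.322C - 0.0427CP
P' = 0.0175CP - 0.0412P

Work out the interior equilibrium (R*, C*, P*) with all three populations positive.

From dP/dt = 0: 0.0175C* = 0.0412, so C* = 2.35.
From dR/dt = 0: 1.2(1 - R*/997) = 0.0324·2.35, giving R* = 997·(1 - 0.0636) = 934.
From dC/dt = 0: 0.0127·934 - 0.322 = 0.0427P*, so P* = 11.5/0.0427 = 270.

R* ≈ 934, C* ≈ 2.35, P* ≈ 270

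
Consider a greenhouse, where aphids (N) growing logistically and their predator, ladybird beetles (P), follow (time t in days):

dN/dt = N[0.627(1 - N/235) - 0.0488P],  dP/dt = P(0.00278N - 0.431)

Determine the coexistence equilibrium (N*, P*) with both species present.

N* ≈ 155, P* ≈ 4.37

From dP/dt = 0 with P > 0: 0.00278N* = 0.431, so N* = 155.
Substitute into dN/dt = 0: 0.627(1 - 155/235) = 0.0488P*.
The bracket is 0.34, giving P* = 0.213/0.0488 = 4.37.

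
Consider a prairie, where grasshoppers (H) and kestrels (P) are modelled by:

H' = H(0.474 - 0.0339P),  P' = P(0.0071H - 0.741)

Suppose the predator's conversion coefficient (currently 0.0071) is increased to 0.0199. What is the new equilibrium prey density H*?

At the interior fixed point, setting dP/dt = 0 with P > 0 fixes H* = (predator death rate)/(HP coefficient) — independent of the other coefficients.
With the change, H* = 0.741/0.0199 = 37.2; it falls from 104.

H* ≈ 37.2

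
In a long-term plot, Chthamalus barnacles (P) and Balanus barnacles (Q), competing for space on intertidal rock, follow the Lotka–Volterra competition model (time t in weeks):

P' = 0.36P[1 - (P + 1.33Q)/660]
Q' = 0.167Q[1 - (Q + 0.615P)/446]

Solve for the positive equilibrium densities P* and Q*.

P* ≈ 367, Q* ≈ 220

Setting both brackets to zero gives the nullclines P + 1.33Q = 660 and 0.615P + Q = 446.
Substituting Q = 446 - 0.615P into the first: P(1 - 1.33·0.615) = 660 - 1.33·446.
So P* = 66.8/0.182 = 367, and then Q* = 446 - 0.615·367 = 220.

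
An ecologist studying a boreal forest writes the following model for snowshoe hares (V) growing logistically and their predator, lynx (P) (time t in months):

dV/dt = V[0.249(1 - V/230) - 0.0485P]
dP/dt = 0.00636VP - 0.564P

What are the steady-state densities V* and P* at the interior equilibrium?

V* ≈ 88.7, P* ≈ 3.15

From dP/dt = 0 with P > 0: 0.00636V* = 0.564, so V* = 88.7.
Substitute into dV/dt = 0: 0.249(1 - 88.7/230) = 0.0485P*.
The bracket is 0.614, giving P* = 0.153/0.0485 = 3.15.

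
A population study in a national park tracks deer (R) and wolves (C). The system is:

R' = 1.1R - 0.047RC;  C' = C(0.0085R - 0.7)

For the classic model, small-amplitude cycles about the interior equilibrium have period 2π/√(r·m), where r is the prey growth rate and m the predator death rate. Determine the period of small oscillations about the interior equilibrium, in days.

Here r = 1.1 and m = 0.7, so r·m = 0.77.
ω = √0.77 = 0.877 per day, hence T = 2π/ω ≈ 7.16 days.

T ≈ 7.16 days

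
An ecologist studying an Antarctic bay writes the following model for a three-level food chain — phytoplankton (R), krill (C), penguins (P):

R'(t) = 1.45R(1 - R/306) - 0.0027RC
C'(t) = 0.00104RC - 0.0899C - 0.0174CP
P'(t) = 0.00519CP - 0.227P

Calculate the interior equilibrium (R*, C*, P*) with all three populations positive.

From dP/dt = 0: 0.00519C* = 0.227, so C* = 43.7.
From dR/dt = 0: 1.45(1 - R*/306) = 0.0027·43.7, giving R* = 306·(1 - 0.0814) = 281.
From dC/dt = 0: 0.00104·281 - 0.0899 = 0.0174P*, so P* = 0.202/0.0174 = 11.6.

R* ≈ 281, C* ≈ 43.7, P* ≈ 11.6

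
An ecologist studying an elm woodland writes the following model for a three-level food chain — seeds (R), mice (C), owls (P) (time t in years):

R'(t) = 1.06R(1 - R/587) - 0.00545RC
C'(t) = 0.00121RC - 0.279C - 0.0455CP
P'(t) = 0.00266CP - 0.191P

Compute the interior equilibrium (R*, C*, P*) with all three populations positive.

R* ≈ 370, C* ≈ 71.8, P* ≈ 3.72

From dP/dt = 0: 0.00266C* = 0.191, so C* = 71.8.
From dR/dt = 0: 1.06(1 - R*/587) = 0.00545·71.8, giving R* = 587·(1 - 0.369) = 370.
From dC/dt = 0: 0.00121·370 - 0.279 = 0.0455P*, so P* = 0.169/0.0455 = 3.72.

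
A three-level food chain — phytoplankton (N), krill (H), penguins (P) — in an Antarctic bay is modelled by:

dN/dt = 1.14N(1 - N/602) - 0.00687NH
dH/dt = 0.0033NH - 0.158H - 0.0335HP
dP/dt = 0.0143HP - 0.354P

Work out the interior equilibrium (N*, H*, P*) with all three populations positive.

From dP/dt = 0: 0.0143H* = 0.354, so H* = 24.8.
From dN/dt = 0: 1.14(1 - N*/602) = 0.00687·24.8, giving N* = 602·(1 - 0.149) = 512.
From dH/dt = 0: 0.0033·512 - 0.158 = 0.0335P*, so P* = 1.53/0.0335 = 45.7.

N* ≈ 512, H* ≈ 24.8, P* ≈ 45.7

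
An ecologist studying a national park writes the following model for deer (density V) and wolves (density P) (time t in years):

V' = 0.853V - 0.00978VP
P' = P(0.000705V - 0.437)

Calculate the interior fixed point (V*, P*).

Set dP/dt = 0 with P > 0: 0.000705V - 0.437 = 0, so V* = 0.437/0.000705 = 620.
Set dV/dt = 0 with V > 0: 0.853 - 0.00978P = 0, so P* = 0.853/0.00978 = 87.2.

V* ≈ 620, P* ≈ 87.2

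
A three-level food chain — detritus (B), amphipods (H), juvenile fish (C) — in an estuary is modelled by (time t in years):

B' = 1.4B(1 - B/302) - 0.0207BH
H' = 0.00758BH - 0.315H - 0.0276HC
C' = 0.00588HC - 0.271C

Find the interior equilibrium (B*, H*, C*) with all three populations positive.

From dC/dt = 0: 0.00588H* = 0.271, so H* = 46.1.
From dB/dt = 0: 1.4(1 - B*/302) = 0.0207·46.1, giving B* = 302·(1 - 0.681) = 96.2.
From dH/dt = 0: 0.00758·96.2 - 0.315 = 0.0276C*, so C* = 0.414/0.0276 = 15.

B* ≈ 96.2, H* ≈ 46.1, C* ≈ 15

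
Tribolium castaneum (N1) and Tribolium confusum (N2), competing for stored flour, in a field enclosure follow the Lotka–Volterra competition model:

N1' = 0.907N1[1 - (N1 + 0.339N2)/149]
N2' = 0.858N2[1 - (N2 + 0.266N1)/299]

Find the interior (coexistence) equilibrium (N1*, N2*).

N1* ≈ 52.4, N2* ≈ 285

Setting both brackets to zero gives the nullclines N1 + 0.339N2 = 149 and 0.266N1 + N2 = 299.
Substituting N2 = 299 - 0.266N1 into the first: N1(1 - 0.339·0.266) = 149 - 0.339·299.
So N1* = 47.6/0.91 = 52.4, and then N2* = 299 - 0.266·52.4 = 285.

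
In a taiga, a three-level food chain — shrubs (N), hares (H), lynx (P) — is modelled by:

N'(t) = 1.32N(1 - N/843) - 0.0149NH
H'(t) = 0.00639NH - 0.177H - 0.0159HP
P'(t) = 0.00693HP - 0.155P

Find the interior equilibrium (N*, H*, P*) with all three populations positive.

From dP/dt = 0: 0.00693H* = 0.155, so H* = 22.4.
From dN/dt = 0: 1.32(1 - N*/843) = 0.0149·22.4, giving N* = 843·(1 - 0.252) = 630.
From dH/dt = 0: 0.00639·630 - 0.177 = 0.0159P*, so P* = 3.85/0.0159 = 242.

N* ≈ 630, H* ≈ 22.4, P* ≈ 242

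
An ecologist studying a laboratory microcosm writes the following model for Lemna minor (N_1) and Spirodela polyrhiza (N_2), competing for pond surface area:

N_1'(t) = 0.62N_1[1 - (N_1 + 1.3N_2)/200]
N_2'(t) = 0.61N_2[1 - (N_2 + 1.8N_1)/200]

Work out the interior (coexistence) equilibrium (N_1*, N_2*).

Setting both brackets to zero gives the nullclines N_1 + 1.3N_2 = 200 and 1.8N_1 + N_2 = 200.
Substituting N_2 = 200 - 1.8N_1 into the first: N_1(1 - 1.3·1.8) = 200 - 1.3·200.
So N_1* = -60/-1.34 = 44.8, and then N_2* = 200 - 1.8·44.8 = 119.

N_1* ≈ 44.8, N_2* ≈ 119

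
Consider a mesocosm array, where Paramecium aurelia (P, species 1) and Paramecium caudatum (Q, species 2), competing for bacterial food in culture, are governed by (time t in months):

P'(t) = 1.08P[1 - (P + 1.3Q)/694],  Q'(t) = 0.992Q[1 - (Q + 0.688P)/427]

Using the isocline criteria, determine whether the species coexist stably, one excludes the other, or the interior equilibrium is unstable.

Compare the nullcline intercepts: K1/α12 = 694/1.3 = 534 > K2 = 427; K2/α21 = 427/0.688 = 621 < K1 = 694.
Since the inequalities point opposite ways, species 1 can invade but species 2 cannot.

species 1 excludes species 2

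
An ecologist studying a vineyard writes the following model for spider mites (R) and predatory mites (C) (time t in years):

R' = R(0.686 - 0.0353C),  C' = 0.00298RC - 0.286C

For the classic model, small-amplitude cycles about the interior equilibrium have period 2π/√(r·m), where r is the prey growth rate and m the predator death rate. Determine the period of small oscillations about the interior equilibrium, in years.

Here r = 0.686 and m = 0.286, so r·m = 0.196.
ω = √0.196 = 0.443 per year, hence T = 2π/ω ≈ 14.2 years.

T ≈ 14.2 years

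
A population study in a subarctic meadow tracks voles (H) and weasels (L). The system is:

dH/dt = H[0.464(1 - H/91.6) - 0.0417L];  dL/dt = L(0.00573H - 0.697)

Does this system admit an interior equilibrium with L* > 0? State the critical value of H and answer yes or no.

The predator equation gives dL/dt > 0 only when H > 0.697/0.00573 = 122.
Without the predator, H → K = 91.6. Since 91.6 < 122, the predator cannot invade.

Threshold H = 122; K < 122, so no, the predator goes extinct.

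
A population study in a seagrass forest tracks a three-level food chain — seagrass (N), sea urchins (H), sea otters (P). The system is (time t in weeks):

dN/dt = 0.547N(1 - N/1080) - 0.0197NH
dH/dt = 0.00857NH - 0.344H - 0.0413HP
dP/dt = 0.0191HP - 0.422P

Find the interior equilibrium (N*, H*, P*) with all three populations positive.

N* ≈ 221, H* ≈ 22.1, P* ≈ 37.5

From dP/dt = 0: 0.0191H* = 0.422, so H* = 22.1.
From dN/dt = 0: 0.547(1 - N*/1080) = 0.0197·22.1, giving N* = 1080·(1 - 0.796) = 221.
From dH/dt = 0: 0.00857·221 - 0.344 = 0.0413P*, so P* = 1.55/0.0413 = 37.5.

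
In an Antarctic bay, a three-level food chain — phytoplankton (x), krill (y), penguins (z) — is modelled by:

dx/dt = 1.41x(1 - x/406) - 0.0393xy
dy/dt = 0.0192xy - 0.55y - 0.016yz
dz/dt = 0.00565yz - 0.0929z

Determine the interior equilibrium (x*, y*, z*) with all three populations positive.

From dz/dt = 0: 0.00565y* = 0.0929, so y* = 16.4.
From dx/dt = 0: 1.41(1 - x*/406) = 0.0393·16.4, giving x* = 406·(1 - 0.458) = 220.
From dy/dt = 0: 0.0192·220 - 0.55 = 0.016z*, so z* = 3.67/0.016 = 230.

x* ≈ 220, y* ≈ 16.4, z* ≈ 230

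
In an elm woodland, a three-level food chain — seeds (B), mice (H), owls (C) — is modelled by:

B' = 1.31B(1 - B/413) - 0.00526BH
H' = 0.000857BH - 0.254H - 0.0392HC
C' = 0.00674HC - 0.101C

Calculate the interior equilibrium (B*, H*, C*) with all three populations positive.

B* ≈ 388, H* ≈ 15, C* ≈ 2.01

From dC/dt = 0: 0.00674H* = 0.101, so H* = 15.
From dB/dt = 0: 1.31(1 - B*/413) = 0.00526·15, giving B* = 413·(1 - 0.0602) = 388.
From dH/dt = 0: 0.000857·388 - 0.254 = 0.0392C*, so C* = 0.0786/0.0392 = 2.01.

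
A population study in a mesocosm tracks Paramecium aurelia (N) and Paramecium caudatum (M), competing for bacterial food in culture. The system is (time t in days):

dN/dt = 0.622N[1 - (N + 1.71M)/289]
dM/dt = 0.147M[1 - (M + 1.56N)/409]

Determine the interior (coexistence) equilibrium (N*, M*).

Setting both brackets to zero gives the nullclines N + 1.71M = 289 and 1.56N + M = 409.
Substituting M = 409 - 1.56N into the first: N(1 - 1.71·1.56) = 289 - 1.71·409.
So N* = -410/-1.67 = 246, and then M* = 409 - 1.56·246 = 25.1.

N* ≈ 246, M* ≈ 25.1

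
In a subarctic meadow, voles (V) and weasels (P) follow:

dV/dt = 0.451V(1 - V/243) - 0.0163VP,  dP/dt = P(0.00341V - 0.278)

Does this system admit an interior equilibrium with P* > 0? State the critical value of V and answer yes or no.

Threshold V = 81.5; K > 81.5, so yes, the predator persists.

The predator equation gives dP/dt > 0 only when V > 0.278/0.00341 = 81.5.
Without the predator, V → K = 243. Since 243 > 81.5, the predator can invade and persist.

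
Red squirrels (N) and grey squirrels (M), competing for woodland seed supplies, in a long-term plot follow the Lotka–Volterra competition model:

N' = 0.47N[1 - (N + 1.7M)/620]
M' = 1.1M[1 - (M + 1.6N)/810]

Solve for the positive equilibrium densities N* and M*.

Setting both brackets to zero gives the nullclines N + 1.7M = 620 and 1.6N + M = 810.
Substituting M = 810 - 1.6N into the first: N(1 - 1.7·1.6) = 620 - 1.7·810.
So N* = -757/-1.72 = 440, and then M* = 810 - 1.6·440 = 106.

N* ≈ 440, M* ≈ 106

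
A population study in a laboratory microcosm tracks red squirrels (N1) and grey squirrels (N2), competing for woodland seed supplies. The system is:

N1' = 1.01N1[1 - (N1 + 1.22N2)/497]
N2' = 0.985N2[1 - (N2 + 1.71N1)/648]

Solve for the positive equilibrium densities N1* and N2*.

N1* ≈ 270, N2* ≈ 186

Setting both brackets to zero gives the nullclines N1 + 1.22N2 = 497 and 1.71N1 + N2 = 648.
Substituting N2 = 648 - 1.71N1 into the first: N1(1 - 1.22·1.71) = 497 - 1.22·648.
So N1* = -294/-1.09 = 270, and then N2* = 648 - 1.71·270 = 186.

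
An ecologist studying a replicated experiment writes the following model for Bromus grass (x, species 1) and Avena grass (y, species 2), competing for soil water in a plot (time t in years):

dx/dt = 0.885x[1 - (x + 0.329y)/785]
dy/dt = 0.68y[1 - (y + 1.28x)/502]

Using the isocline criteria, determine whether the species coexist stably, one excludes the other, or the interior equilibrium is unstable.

species 1 excludes species 2

Compare the nullcline intercepts: K1/α12 = 785/0.329 = 2390 > K2 = 502; K2/α21 = 502/1.28 = 392 < K1 = 785.
Since the inequalities point opposite ways, species 1 can invade but species 2 cannot.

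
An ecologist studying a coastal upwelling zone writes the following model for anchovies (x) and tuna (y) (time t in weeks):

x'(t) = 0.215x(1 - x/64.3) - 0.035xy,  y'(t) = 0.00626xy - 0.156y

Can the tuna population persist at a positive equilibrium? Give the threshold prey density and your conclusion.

The predator equation gives dy/dt > 0 only when x > 0.156/0.00626 = 24.9.
Without the predator, x → K = 64.3. Since 64.3 > 24.9, the predator can invade and persist.

Threshold x = 24.9; K > 24.9, so yes, the predator persists.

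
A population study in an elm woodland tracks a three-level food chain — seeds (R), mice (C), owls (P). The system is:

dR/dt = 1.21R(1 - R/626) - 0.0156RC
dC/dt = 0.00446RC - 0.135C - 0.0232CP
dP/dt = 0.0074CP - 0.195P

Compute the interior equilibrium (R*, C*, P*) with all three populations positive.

From dP/dt = 0: 0.0074C* = 0.195, so C* = 26.4.
From dR/dt = 0: 1.21(1 - R*/626) = 0.0156·26.4, giving R* = 626·(1 - 0.34) = 413.
From dC/dt = 0: 0.00446·413 - 0.135 = 0.0232P*, so P* = 1.71/0.0232 = 73.6.

R* ≈ 413, C* ≈ 26.4, P* ≈ 73.6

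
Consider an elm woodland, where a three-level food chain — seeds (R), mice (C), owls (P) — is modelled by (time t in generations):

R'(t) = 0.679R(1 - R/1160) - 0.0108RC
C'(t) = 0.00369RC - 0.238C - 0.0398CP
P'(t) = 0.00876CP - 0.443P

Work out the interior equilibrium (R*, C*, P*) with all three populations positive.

From dP/dt = 0: 0.00876C* = 0.443, so C* = 50.6.
From dR/dt = 0: 0.679(1 - R*/1160) = 0.0108·50.6, giving R* = 1160·(1 - 0.804) = 227.
From dC/dt = 0: 0.00369·227 - 0.238 = 0.0398P*, so P* = 0.599/0.0398 = 15.1.

R* ≈ 227, C* ≈ 50.6, P* ≈ 15.1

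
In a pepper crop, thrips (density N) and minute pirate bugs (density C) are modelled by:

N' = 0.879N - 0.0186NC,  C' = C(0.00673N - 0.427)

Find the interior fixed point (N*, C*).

N* ≈ 63.4, C* ≈ 47.3

Set dC/dt = 0 with C > 0: 0.00673N - 0.427 = 0, so N* = 0.427/0.00673 = 63.4.
Set dN/dt = 0 with N > 0: 0.879 - 0.0186C = 0, so C* = 0.879/0.0186 = 47.3.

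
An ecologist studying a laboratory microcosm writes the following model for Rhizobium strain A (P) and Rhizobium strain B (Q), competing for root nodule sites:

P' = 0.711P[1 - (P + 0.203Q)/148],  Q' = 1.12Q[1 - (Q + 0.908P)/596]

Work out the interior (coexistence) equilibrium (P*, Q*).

Setting both brackets to zero gives the nullclines P + 0.203Q = 148 and 0.908P + Q = 596.
Substituting Q = 596 - 0.908P into the first: P(1 - 0.203·0.908) = 148 - 0.203·596.
So P* = 27/0.816 = 33.1, and then Q* = 596 - 0.908·33.1 = 566.

P* ≈ 33.1, Q* ≈ 566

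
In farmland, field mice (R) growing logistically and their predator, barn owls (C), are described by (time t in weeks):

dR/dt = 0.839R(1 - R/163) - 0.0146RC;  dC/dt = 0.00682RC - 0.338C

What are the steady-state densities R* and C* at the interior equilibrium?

R* ≈ 49.6, C* ≈ 40

From dC/dt = 0 with C > 0: 0.00682R* = 0.338, so R* = 49.6.
Substitute into dR/dt = 0: 0.839(1 - 49.6/163) = 0.0146C*.
The bracket is 0.696, giving C* = 0.584/0.0146 = 40.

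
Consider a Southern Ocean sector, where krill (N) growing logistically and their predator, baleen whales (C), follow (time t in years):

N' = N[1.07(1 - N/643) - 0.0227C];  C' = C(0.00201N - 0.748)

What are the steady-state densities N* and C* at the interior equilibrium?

From dC/dt = 0 with C > 0: 0.00201N* = 0.748, so N* = 372.
Substitute into dN/dt = 0: 1.07(1 - 372/643) = 0.0227C*.
The bracket is 0.421, giving C* = 0.451/0.0227 = 19.9.

N* ≈ 372, C* ≈ 19.9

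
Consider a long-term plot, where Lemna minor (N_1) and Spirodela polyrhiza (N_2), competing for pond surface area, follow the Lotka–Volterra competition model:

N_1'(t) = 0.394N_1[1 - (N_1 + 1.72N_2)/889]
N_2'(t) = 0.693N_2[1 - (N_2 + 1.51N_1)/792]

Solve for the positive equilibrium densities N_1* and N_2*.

N_1* ≈ 296, N_2* ≈ 345

Setting both brackets to zero gives the nullclines N_1 + 1.72N_2 = 889 and 1.51N_1 + N_2 = 792.
Substituting N_2 = 792 - 1.51N_1 into the first: N_1(1 - 1.72·1.51) = 889 - 1.72·792.
So N_1* = -473/-1.6 = 296, and then N_2* = 792 - 1.51·296 = 345.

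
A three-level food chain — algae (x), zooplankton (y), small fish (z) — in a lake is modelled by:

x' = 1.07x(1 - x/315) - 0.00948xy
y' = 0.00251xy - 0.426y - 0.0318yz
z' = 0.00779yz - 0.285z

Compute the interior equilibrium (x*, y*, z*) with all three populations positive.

x* ≈ 213, y* ≈ 36.6, z* ≈ 3.41

From dz/dt = 0: 0.00779y* = 0.285, so y* = 36.6.
From dx/dt = 0: 1.07(1 - x*/315) = 0.00948·36.6, giving x* = 315·(1 - 0.324) = 213.
From dy/dt = 0: 0.00251·213 - 0.426 = 0.0318z*, so z* = 0.108/0.0318 = 3.41.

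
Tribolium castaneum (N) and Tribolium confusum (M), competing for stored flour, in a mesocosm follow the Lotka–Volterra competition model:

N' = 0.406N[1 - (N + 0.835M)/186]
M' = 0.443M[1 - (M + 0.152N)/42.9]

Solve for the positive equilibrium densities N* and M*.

Setting both brackets to zero gives the nullclines N + 0.835M = 186 and 0.152N + M = 42.9.
Substituting M = 42.9 - 0.152N into the first: N(1 - 0.835·0.152) = 186 - 0.835·42.9.
So N* = 150/0.873 = 172, and then M* = 42.9 - 0.152·172 = 16.8.

N* ≈ 172, M* ≈ 16.8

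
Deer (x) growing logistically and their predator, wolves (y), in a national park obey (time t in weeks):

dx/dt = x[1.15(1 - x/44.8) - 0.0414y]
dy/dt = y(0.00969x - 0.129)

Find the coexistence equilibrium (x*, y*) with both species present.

From dy/dt = 0 with y > 0: 0.00969x* = 0.129, so x* = 13.3.
Substitute into dx/dt = 0: 1.15(1 - 13.3/44.8) = 0.0414y*.
The bracket is 0.703, giving y* = 0.808/0.0414 = 19.5.

x* ≈ 13.3, y* ≈ 19.5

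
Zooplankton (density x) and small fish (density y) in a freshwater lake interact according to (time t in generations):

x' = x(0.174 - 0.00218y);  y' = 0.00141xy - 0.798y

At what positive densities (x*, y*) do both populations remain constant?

x* ≈ 566, y* ≈ 79.8

Set dy/dt = 0 with y > 0: 0.00141x - 0.798 = 0, so x* = 0.798/0.00141 = 566.
Set dx/dt = 0 with x > 0: 0.174 - 0.00218y = 0, so y* = 0.174/0.00218 = 79.8.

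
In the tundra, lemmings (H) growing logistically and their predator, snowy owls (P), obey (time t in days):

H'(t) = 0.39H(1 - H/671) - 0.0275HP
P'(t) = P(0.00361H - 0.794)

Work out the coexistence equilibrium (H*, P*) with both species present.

H* ≈ 220, P* ≈ 9.53

From dP/dt = 0 with P > 0: 0.00361H* = 0.794, so H* = 220.
Substitute into dH/dt = 0: 0.39(1 - 220/671) = 0.0275P*.
The bracket is 0.672, giving P* = 0.262/0.0275 = 9.53.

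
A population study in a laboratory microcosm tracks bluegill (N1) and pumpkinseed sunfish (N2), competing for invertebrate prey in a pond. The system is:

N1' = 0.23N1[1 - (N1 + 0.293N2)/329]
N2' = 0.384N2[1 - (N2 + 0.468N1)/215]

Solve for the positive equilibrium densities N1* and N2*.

Setting both brackets to zero gives the nullclines N1 + 0.293N2 = 329 and 0.468N1 + N2 = 215.
Substituting N2 = 215 - 0.468N1 into the first: N1(1 - 0.293·0.468) = 329 - 0.293·215.
So N1* = 266/0.863 = 308, and then N2* = 215 - 0.468·308 = 70.7.

N1* ≈ 308, N2* ≈ 70.7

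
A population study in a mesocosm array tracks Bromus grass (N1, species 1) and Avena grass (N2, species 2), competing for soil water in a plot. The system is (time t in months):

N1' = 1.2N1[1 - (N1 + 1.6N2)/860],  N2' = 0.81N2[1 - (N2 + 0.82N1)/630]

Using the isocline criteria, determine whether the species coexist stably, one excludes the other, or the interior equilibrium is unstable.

Compare the nullcline intercepts: K1/α12 = 860/1.6 = 538 < K2 = 630; K2/α21 = 630/0.82 = 768 < K1 = 860.
Since both are reversed, neither can invade when rare; the interior point is a saddle.

unstable coexistence (outcome depends on initial conditions)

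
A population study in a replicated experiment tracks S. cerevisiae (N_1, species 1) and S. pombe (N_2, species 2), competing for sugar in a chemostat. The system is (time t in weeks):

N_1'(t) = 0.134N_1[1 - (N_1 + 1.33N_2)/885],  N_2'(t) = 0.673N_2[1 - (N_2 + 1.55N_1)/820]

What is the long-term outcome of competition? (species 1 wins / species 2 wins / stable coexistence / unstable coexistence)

Compare the nullcline intercepts: K1/α12 = 885/1.33 = 665 < K2 = 820; K2/α21 = 820/1.55 = 529 < K1 = 885.
Since both are reversed, neither can invade when rare; the interior point is a saddle.

unstable coexistence (outcome depends on initial conditions)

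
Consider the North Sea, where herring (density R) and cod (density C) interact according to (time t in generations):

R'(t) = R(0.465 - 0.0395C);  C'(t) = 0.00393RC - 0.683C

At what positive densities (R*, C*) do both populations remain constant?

R* ≈ 174, C* ≈ 11.8

Set dC/dt = 0 with C > 0: 0.00393R - 0.683 = 0, so R* = 0.683/0.00393 = 174.
Set dR/dt = 0 with R > 0: 0.465 - 0.0395C = 0, so C* = 0.465/0.0395 = 11.8.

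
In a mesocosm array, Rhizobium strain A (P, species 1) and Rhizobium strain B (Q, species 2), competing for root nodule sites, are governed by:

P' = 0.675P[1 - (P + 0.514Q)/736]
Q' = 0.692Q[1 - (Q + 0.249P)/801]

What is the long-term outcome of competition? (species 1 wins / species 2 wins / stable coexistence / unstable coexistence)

Compare the nullcline intercepts: K1/α12 = 736/0.514 = 1430 > K2 = 801; K2/α21 = 801/0.249 = 3220 > K1 = 736.
Since both inequalities hold, each species can invade when rare, so the interior equilibrium is stable.

stable coexistence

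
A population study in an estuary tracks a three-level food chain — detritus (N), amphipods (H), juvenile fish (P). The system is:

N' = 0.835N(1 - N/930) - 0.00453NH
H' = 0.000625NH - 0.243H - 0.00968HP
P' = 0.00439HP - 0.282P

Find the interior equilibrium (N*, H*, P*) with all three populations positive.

N* ≈ 606, H* ≈ 64.2, P* ≈ 14

From dP/dt = 0: 0.00439H* = 0.282, so H* = 64.2.
From dN/dt = 0: 0.835(1 - N*/930) = 0.00453·64.2, giving N* = 930·(1 - 0.348) = 606.
From dH/dt = 0: 0.000625·606 - 0.243 = 0.00968P*, so P* = 0.136/0.00968 = 14.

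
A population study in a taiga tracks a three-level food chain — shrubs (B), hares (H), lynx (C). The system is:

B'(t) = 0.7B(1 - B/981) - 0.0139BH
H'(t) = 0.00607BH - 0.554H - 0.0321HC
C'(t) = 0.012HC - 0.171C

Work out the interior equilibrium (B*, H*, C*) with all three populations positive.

From dC/dt = 0: 0.012H* = 0.171, so H* = 14.2.
From dB/dt = 0: 0.7(1 - B*/981) = 0.0139·14.2, giving B* = 981·(1 - 0.283) = 703.
From dH/dt = 0: 0.00607·703 - 0.554 = 0.0321C*, so C* = 3.72/0.0321 = 116.

B* ≈ 703, H* ≈ 14.2, C* ≈ 116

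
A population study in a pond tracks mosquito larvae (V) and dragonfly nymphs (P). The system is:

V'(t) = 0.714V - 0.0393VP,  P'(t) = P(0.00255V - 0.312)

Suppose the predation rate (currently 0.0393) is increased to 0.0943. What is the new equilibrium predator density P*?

At the interior fixed point, setting dV/dt = 0 with V > 0 fixes P* = (prey growth rate)/(VP coefficient) — independent of the other coefficients.
With the change, P* = 0.714/0.0943 = 7.57; it falls from 18.2.

P* ≈ 7.57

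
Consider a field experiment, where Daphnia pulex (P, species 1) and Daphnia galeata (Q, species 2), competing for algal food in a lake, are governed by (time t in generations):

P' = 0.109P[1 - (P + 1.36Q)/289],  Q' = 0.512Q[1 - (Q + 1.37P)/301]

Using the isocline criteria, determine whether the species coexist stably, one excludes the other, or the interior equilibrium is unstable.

Compare the nullcline intercepts: K1/α12 = 289/1.36 = 212 < K2 = 301; K2/α21 = 301/1.37 = 220 < K1 = 289.
Since both are reversed, neither can invade when rare; the interior point is a saddle.

unstable coexistence (outcome depends on initial conditions)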